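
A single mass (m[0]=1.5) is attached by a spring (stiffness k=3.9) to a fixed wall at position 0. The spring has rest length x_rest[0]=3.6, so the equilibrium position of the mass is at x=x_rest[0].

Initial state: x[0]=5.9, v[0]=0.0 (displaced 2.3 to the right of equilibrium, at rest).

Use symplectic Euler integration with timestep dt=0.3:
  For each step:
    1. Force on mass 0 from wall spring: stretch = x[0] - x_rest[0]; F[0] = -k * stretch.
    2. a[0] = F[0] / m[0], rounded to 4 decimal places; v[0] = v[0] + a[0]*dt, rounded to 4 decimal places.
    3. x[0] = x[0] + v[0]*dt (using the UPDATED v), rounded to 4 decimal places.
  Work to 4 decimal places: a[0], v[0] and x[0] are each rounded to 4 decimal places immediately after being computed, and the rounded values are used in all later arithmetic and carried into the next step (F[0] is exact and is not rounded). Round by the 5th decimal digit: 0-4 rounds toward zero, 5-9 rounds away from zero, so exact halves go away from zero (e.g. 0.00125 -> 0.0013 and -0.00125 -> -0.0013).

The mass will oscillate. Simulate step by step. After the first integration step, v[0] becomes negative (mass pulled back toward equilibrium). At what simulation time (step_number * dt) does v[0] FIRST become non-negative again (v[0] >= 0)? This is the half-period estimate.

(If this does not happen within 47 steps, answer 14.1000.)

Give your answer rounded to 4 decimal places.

Answer: 2.1000

Derivation:
Step 0: x=[5.9000] v=[0.0000]
Step 1: x=[5.3618] v=[-1.7940]
Step 2: x=[4.4113] v=[-3.1682]
Step 3: x=[3.2710] v=[-3.8010]
Step 4: x=[2.2077] v=[-3.5444]
Step 5: x=[1.4702] v=[-2.4584]
Step 6: x=[1.2310] v=[-0.7972]
Step 7: x=[1.5462] v=[1.0506]
First v>=0 after going negative at step 7, time=2.1000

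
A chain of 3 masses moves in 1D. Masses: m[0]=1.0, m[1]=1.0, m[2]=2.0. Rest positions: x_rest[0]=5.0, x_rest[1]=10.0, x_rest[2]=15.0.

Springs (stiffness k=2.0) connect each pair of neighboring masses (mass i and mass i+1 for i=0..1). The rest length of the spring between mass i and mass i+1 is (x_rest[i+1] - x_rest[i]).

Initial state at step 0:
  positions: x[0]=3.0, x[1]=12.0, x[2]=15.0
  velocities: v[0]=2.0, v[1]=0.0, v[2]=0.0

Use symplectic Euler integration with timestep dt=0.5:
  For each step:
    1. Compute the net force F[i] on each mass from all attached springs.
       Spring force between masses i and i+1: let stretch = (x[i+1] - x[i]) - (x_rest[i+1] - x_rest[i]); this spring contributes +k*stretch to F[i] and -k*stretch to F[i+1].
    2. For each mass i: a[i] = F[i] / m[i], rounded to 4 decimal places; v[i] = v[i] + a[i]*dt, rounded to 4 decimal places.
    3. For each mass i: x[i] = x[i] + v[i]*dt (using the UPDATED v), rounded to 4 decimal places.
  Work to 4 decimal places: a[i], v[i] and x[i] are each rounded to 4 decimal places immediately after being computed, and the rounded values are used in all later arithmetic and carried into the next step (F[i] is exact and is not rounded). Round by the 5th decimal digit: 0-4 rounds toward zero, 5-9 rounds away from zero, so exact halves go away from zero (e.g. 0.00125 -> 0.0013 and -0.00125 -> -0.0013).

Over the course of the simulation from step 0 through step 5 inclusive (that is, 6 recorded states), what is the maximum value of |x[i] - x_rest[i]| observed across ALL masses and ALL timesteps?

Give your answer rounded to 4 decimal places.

Answer: 4.0157

Derivation:
Step 0: x=[3.0000 12.0000 15.0000] v=[2.0000 0.0000 0.0000]
Step 1: x=[6.0000 9.0000 15.5000] v=[6.0000 -6.0000 1.0000]
Step 2: x=[8.0000 7.7500 15.6250] v=[4.0000 -2.5000 0.2500]
Step 3: x=[7.3750 10.5625 15.0313] v=[-1.2500 5.6250 -1.1875]
Step 4: x=[5.8438 14.0157 14.5704] v=[-3.0625 6.9063 -0.9219]
Step 5: x=[5.8985 13.6603 15.2208] v=[0.1094 -0.7109 1.3008]
Max displacement = 4.0157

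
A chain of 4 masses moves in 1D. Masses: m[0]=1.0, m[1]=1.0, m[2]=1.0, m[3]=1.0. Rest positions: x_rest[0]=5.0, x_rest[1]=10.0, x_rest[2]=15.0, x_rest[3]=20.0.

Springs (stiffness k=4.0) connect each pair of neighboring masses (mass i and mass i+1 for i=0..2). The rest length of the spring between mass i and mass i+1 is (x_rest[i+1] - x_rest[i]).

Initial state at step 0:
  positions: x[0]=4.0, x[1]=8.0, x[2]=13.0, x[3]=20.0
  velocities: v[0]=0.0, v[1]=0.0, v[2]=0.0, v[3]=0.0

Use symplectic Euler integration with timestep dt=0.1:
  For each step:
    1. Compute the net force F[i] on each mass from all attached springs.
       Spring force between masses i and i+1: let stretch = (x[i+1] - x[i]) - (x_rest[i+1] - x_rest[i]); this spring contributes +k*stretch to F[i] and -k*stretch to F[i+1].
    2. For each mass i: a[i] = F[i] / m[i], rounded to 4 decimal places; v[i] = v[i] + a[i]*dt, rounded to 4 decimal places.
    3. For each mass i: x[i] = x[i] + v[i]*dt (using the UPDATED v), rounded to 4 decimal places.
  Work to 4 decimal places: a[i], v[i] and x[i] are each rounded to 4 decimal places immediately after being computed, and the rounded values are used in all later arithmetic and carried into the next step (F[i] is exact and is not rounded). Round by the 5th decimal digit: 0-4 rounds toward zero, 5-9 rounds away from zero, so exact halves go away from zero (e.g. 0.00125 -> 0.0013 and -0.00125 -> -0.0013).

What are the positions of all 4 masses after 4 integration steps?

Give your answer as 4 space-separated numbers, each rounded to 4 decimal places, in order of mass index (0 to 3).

Step 0: x=[4.0000 8.0000 13.0000 20.0000] v=[0.0000 0.0000 0.0000 0.0000]
Step 1: x=[3.9600 8.0400 13.0800 19.9200] v=[-0.4000 0.4000 0.8000 -0.8000]
Step 2: x=[3.8832 8.1184 13.2320 19.7664] v=[-0.7680 0.7840 1.5200 -1.5360]
Step 3: x=[3.7758 8.2319 13.4408 19.5514] v=[-1.0739 1.1354 2.0883 -2.1498]
Step 4: x=[3.6467 8.3756 13.6857 19.2920] v=[-1.2915 1.4365 2.4490 -2.5940]

Answer: 3.6467 8.3756 13.6857 19.2920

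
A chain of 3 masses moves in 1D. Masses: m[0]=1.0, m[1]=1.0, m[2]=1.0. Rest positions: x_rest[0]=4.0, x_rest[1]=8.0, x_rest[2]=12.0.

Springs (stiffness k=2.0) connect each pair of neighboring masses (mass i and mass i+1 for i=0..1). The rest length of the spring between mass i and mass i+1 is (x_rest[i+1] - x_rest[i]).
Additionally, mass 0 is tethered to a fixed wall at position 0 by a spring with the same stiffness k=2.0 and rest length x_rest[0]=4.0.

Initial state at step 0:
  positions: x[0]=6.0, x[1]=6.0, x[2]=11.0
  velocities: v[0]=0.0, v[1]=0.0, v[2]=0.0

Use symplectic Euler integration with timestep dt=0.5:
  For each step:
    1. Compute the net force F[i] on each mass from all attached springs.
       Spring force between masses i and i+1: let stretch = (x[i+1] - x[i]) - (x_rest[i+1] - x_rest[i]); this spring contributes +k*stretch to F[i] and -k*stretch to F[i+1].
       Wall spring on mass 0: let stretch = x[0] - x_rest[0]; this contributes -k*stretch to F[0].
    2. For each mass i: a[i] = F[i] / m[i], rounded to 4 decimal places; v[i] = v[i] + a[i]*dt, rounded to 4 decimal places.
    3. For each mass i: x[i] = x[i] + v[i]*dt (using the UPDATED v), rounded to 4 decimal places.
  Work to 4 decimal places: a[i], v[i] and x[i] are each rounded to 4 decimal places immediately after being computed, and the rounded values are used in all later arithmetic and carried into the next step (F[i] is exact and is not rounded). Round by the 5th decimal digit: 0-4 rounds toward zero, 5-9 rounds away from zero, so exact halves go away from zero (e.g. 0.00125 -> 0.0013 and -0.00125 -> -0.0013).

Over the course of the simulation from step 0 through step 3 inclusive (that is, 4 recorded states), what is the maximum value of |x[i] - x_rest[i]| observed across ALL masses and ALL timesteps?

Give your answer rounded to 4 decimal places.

Step 0: x=[6.0000 6.0000 11.0000] v=[0.0000 0.0000 0.0000]
Step 1: x=[3.0000 8.5000 10.5000] v=[-6.0000 5.0000 -1.0000]
Step 2: x=[1.2500 9.2500 11.0000] v=[-3.5000 1.5000 1.0000]
Step 3: x=[2.8750 6.8750 12.6250] v=[3.2500 -4.7500 3.2500]
Max displacement = 2.7500

Answer: 2.7500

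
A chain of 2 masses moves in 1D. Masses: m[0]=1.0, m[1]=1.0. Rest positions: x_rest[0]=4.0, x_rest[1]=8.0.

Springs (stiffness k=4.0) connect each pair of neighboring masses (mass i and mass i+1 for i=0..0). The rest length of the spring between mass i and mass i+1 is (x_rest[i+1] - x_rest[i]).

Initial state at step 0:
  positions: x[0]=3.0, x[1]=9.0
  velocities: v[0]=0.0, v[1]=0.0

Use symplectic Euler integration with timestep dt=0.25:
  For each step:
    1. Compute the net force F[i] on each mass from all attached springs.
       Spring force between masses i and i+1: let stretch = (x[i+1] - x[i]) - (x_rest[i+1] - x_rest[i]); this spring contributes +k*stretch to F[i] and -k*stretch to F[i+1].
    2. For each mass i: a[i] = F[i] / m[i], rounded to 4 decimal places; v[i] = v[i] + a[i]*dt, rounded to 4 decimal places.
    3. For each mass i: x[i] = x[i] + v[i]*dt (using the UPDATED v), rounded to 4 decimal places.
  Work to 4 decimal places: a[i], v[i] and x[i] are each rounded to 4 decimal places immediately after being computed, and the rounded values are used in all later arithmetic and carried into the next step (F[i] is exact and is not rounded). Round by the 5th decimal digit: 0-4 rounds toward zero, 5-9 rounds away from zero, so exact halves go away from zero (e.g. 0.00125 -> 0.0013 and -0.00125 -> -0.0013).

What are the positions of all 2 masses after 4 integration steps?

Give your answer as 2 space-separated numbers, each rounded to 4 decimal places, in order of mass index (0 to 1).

Answer: 5.0625 6.9375

Derivation:
Step 0: x=[3.0000 9.0000] v=[0.0000 0.0000]
Step 1: x=[3.5000 8.5000] v=[2.0000 -2.0000]
Step 2: x=[4.2500 7.7500] v=[3.0000 -3.0000]
Step 3: x=[4.8750 7.1250] v=[2.5000 -2.5000]
Step 4: x=[5.0625 6.9375] v=[0.7500 -0.7500]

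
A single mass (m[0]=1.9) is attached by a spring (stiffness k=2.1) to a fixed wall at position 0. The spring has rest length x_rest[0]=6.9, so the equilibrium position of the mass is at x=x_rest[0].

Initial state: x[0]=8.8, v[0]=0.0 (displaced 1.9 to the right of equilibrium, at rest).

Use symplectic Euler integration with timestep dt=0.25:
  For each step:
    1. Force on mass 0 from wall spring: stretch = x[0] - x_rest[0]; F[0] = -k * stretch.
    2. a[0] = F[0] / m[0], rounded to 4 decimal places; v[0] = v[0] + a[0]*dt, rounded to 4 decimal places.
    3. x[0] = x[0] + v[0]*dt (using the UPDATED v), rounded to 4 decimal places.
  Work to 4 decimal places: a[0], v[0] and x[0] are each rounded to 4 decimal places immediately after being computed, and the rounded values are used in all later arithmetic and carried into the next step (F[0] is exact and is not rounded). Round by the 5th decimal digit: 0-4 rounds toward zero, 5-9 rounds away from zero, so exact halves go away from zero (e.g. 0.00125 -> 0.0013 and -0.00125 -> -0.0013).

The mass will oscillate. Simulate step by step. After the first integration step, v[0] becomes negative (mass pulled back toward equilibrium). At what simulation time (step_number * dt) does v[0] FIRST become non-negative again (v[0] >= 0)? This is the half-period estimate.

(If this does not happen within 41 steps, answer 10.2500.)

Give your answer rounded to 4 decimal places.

Answer: 3.0000

Derivation:
Step 0: x=[8.8000] v=[0.0000]
Step 1: x=[8.6688] v=[-0.5250]
Step 2: x=[8.4154] v=[-1.0138]
Step 3: x=[8.0573] v=[-1.4325]
Step 4: x=[7.6192] v=[-1.7523]
Step 5: x=[7.1315] v=[-1.9510]
Step 6: x=[6.6278] v=[-2.0150]
Step 7: x=[6.1429] v=[-1.9398]
Step 8: x=[5.7103] v=[-1.7306]
Step 9: x=[5.3598] v=[-1.4019]
Step 10: x=[5.1157] v=[-0.9763]
Step 11: x=[4.9949] v=[-0.4833]
Step 12: x=[5.0057] v=[0.0431]
First v>=0 after going negative at step 12, time=3.0000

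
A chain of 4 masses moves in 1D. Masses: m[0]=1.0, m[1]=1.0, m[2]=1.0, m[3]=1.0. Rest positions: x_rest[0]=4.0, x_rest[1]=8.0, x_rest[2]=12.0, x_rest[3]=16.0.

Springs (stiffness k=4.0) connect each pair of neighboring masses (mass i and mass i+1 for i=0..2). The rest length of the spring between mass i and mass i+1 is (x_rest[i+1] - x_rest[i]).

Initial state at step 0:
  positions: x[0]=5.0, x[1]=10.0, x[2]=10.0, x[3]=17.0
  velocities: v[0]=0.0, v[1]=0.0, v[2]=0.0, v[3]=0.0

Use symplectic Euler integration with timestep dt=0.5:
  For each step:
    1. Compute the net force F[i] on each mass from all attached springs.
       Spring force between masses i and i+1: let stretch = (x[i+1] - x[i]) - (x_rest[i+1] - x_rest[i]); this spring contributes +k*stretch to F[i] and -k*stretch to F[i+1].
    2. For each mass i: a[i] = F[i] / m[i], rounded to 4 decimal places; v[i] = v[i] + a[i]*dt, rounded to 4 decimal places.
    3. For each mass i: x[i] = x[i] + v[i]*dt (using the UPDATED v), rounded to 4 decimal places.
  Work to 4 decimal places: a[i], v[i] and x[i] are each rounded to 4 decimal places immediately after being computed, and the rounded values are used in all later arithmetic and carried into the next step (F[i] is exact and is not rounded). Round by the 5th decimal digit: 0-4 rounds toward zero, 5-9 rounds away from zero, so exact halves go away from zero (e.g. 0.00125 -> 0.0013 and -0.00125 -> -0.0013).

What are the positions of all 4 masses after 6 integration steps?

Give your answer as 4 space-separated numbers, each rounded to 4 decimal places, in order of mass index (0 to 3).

Answer: 6.0000 5.0000 17.0000 14.0000

Derivation:
Step 0: x=[5.0000 10.0000 10.0000 17.0000] v=[0.0000 0.0000 0.0000 0.0000]
Step 1: x=[6.0000 5.0000 17.0000 14.0000] v=[2.0000 -10.0000 14.0000 -6.0000]
Step 2: x=[2.0000 13.0000 9.0000 18.0000] v=[-8.0000 16.0000 -16.0000 8.0000]
Step 3: x=[5.0000 6.0000 14.0000 17.0000] v=[6.0000 -14.0000 10.0000 -2.0000]
Step 4: x=[5.0000 6.0000 14.0000 17.0000] v=[0.0000 0.0000 0.0000 0.0000]
Step 5: x=[2.0000 13.0000 9.0000 18.0000] v=[-6.0000 14.0000 -10.0000 2.0000]
Step 6: x=[6.0000 5.0000 17.0000 14.0000] v=[8.0000 -16.0000 16.0000 -8.0000]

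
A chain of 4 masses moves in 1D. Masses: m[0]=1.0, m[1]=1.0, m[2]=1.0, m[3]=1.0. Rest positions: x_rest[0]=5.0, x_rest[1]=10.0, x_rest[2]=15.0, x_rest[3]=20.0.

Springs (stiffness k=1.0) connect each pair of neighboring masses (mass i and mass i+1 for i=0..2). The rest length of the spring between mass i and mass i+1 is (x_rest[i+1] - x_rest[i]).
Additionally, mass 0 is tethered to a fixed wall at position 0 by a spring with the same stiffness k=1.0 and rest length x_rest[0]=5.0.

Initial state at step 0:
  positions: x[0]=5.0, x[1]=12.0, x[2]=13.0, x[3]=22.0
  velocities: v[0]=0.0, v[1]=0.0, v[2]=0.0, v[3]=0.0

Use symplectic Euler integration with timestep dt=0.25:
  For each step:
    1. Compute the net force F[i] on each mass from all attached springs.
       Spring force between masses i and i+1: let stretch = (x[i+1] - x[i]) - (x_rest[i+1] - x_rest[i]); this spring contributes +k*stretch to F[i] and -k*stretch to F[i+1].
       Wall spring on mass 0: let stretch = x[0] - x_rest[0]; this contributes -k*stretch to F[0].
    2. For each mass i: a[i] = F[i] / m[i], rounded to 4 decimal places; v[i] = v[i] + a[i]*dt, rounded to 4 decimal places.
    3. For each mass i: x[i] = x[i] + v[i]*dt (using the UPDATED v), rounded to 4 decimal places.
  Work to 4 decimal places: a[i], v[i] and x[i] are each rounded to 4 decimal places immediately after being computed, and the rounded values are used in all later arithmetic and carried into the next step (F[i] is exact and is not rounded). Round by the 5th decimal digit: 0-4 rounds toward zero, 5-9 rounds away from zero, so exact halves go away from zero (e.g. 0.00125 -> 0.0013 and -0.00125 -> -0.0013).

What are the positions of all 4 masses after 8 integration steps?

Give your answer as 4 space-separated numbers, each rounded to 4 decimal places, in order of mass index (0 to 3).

Step 0: x=[5.0000 12.0000 13.0000 22.0000] v=[0.0000 0.0000 0.0000 0.0000]
Step 1: x=[5.1250 11.6250 13.5000 21.7500] v=[0.5000 -1.5000 2.0000 -1.0000]
Step 2: x=[5.3360 10.9609 14.3985 21.2969] v=[0.8438 -2.6563 3.5938 -1.8125]
Step 3: x=[5.5650 10.1601 15.5133 20.7251] v=[0.9160 -3.2031 4.4590 -2.2871]
Step 4: x=[5.7334 9.4067 16.6192 20.1401] v=[0.6735 -3.0136 4.4237 -2.3401]
Step 5: x=[5.7730 8.8745 17.4944 19.6475] v=[0.1585 -2.1288 3.5008 -1.9703]
Step 6: x=[5.6457 8.6872 17.9654 19.3329] v=[-0.5094 -0.7492 1.8841 -1.2586]
Step 7: x=[5.3556 8.8897 17.9420 19.2453] v=[-1.1605 0.8100 -0.0936 -0.3505]
Step 8: x=[4.9516 9.4371 17.4343 19.3887] v=[-1.6159 2.1896 -2.0309 0.5737]

Answer: 4.9516 9.4371 17.4343 19.3887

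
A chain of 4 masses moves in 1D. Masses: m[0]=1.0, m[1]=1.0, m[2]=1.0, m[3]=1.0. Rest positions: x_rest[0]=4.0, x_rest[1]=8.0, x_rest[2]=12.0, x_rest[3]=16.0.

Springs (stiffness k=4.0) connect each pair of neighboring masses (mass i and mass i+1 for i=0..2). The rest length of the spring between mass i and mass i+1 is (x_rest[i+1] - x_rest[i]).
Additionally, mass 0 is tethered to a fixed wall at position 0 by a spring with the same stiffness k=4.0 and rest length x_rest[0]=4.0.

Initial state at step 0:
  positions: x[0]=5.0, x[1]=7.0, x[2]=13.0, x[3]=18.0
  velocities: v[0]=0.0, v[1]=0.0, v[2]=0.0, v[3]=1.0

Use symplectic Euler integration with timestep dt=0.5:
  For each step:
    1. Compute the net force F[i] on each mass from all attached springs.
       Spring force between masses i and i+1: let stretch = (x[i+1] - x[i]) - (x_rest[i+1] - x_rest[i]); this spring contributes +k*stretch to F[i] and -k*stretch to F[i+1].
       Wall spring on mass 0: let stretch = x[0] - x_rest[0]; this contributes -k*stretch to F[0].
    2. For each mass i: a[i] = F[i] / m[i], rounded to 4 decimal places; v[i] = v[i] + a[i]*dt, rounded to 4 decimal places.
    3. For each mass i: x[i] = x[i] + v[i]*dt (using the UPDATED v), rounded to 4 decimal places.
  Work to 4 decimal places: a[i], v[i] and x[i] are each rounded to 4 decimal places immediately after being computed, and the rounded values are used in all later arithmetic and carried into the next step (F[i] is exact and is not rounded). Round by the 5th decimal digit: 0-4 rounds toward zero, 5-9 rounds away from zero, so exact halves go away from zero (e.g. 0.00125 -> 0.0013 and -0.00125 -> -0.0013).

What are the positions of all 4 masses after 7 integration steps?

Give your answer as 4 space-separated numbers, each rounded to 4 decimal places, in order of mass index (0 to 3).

Answer: 6.0000 5.0000 12.5000 15.5000

Derivation:
Step 0: x=[5.0000 7.0000 13.0000 18.0000] v=[0.0000 0.0000 0.0000 1.0000]
Step 1: x=[2.0000 11.0000 12.0000 17.5000] v=[-6.0000 8.0000 -2.0000 -1.0000]
Step 2: x=[6.0000 7.0000 15.5000 15.5000] v=[8.0000 -8.0000 7.0000 -4.0000]
Step 3: x=[5.0000 10.5000 10.5000 17.5000] v=[-2.0000 7.0000 -10.0000 4.0000]
Step 4: x=[4.5000 8.5000 12.5000 16.5000] v=[-1.0000 -4.0000 4.0000 -2.0000]
Step 5: x=[3.5000 6.5000 14.5000 15.5000] v=[-2.0000 -4.0000 4.0000 -2.0000]
Step 6: x=[2.0000 9.5000 9.5000 17.5000] v=[-3.0000 6.0000 -10.0000 4.0000]
Step 7: x=[6.0000 5.0000 12.5000 15.5000] v=[8.0000 -9.0000 6.0000 -4.0000]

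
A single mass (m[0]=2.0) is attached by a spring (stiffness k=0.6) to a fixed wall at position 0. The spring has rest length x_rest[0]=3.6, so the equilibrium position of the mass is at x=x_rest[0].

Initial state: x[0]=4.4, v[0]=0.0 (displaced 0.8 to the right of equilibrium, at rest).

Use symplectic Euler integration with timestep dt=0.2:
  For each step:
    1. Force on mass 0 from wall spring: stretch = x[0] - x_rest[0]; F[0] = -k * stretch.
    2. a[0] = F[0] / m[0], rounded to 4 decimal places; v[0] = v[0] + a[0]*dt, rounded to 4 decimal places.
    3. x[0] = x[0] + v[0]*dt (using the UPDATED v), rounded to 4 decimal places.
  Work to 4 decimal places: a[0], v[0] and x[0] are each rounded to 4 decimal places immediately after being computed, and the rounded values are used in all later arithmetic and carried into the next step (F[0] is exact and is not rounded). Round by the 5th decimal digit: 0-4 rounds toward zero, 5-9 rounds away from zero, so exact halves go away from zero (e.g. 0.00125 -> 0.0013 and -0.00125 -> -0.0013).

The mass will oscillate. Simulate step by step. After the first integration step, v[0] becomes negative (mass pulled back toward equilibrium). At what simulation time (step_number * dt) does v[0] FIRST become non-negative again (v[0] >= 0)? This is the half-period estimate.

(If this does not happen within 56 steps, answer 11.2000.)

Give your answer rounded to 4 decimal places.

Step 0: x=[4.4000] v=[0.0000]
Step 1: x=[4.3904] v=[-0.0480]
Step 2: x=[4.3713] v=[-0.0954]
Step 3: x=[4.3430] v=[-0.1417]
Step 4: x=[4.3057] v=[-0.1863]
Step 5: x=[4.2600] v=[-0.2286]
Step 6: x=[4.2064] v=[-0.2682]
Step 7: x=[4.1455] v=[-0.3046]
Step 8: x=[4.0780] v=[-0.3373]
Step 9: x=[4.0048] v=[-0.3660]
Step 10: x=[3.9267] v=[-0.3903]
Step 11: x=[3.8447] v=[-0.4099]
Step 12: x=[3.7598] v=[-0.4246]
Step 13: x=[3.6730] v=[-0.4342]
Step 14: x=[3.5853] v=[-0.4386]
Step 15: x=[3.4978] v=[-0.4377]
Step 16: x=[3.4115] v=[-0.4316]
Step 17: x=[3.3274] v=[-0.4203]
Step 18: x=[3.2466] v=[-0.4039]
Step 19: x=[3.1701] v=[-0.3827]
Step 20: x=[3.0987] v=[-0.3569]
Step 21: x=[3.0333] v=[-0.3268]
Step 22: x=[2.9747] v=[-0.2928]
Step 23: x=[2.9236] v=[-0.2553]
Step 24: x=[2.8807] v=[-0.2147]
Step 25: x=[2.8464] v=[-0.1715]
Step 26: x=[2.8211] v=[-0.1263]
Step 27: x=[2.8052] v=[-0.0796]
Step 28: x=[2.7988] v=[-0.0319]
Step 29: x=[2.8020] v=[0.0162]
First v>=0 after going negative at step 29, time=5.8000

Answer: 5.8000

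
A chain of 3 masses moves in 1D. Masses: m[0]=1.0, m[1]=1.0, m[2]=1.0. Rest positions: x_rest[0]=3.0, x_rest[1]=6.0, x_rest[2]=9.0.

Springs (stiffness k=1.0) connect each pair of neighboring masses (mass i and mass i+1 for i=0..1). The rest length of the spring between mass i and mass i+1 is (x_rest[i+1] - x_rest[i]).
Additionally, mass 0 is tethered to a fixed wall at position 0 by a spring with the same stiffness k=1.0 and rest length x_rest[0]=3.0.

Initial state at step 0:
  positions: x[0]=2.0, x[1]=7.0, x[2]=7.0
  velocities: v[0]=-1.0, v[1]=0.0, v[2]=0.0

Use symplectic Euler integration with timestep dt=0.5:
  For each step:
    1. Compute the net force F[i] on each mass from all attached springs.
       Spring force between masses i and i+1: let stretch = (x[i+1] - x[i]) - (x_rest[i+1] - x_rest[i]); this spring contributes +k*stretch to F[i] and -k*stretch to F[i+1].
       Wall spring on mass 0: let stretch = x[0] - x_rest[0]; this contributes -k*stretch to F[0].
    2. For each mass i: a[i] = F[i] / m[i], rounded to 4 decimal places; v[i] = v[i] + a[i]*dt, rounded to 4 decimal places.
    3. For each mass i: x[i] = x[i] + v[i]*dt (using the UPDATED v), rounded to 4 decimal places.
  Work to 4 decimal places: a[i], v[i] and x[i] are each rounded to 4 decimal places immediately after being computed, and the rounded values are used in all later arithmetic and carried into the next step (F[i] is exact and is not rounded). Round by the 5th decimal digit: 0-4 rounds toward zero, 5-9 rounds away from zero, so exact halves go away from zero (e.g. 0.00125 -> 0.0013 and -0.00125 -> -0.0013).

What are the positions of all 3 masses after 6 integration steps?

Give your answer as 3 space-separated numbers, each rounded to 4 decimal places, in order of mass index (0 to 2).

Step 0: x=[2.0000 7.0000 7.0000] v=[-1.0000 0.0000 0.0000]
Step 1: x=[2.2500 5.7500 7.7500] v=[0.5000 -2.5000 1.5000]
Step 2: x=[2.8125 4.1250 8.7500] v=[1.1250 -3.2500 2.0000]
Step 3: x=[3.0000 3.3281 9.3438] v=[0.3750 -1.5938 1.1875]
Step 4: x=[2.5195 3.9531 9.1836] v=[-0.9610 1.2500 -0.3204]
Step 5: x=[1.7675 5.5274 8.4658] v=[-1.5040 3.1485 -1.4357]
Step 6: x=[1.5136 6.8963 7.7634] v=[-0.5078 2.7378 -1.4049]

Answer: 1.5136 6.8963 7.7634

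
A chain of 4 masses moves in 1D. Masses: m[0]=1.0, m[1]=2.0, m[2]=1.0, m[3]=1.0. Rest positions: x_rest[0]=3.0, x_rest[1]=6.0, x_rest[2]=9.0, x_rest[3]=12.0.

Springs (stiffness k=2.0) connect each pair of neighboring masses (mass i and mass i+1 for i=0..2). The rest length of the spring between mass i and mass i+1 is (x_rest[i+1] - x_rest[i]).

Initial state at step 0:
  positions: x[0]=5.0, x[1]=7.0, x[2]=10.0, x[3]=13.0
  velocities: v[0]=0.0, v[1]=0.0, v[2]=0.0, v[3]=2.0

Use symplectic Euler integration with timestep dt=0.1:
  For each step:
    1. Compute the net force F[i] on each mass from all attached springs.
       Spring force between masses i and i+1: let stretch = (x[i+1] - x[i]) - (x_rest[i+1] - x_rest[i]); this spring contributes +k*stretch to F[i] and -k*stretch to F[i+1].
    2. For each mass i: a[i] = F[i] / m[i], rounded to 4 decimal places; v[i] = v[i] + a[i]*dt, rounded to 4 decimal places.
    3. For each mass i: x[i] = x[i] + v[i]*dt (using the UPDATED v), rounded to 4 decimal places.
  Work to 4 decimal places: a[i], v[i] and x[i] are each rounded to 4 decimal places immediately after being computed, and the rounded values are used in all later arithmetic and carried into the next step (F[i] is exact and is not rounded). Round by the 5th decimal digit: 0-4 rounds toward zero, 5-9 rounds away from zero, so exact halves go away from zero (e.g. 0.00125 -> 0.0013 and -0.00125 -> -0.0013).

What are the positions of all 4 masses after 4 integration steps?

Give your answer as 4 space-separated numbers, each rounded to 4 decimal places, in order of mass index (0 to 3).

Step 0: x=[5.0000 7.0000 10.0000 13.0000] v=[0.0000 0.0000 0.0000 2.0000]
Step 1: x=[4.9800 7.0100 10.0000 13.2000] v=[-0.2000 0.1000 0.0000 2.0000]
Step 2: x=[4.9406 7.0296 10.0042 13.3960] v=[-0.3940 0.1960 0.0420 1.9600]
Step 3: x=[4.8830 7.0581 10.0167 13.5842] v=[-0.5762 0.2846 0.1254 1.8816]
Step 4: x=[4.8089 7.0944 10.0414 13.7610] v=[-0.7412 0.3630 0.2472 1.7681]

Answer: 4.8089 7.0944 10.0414 13.7610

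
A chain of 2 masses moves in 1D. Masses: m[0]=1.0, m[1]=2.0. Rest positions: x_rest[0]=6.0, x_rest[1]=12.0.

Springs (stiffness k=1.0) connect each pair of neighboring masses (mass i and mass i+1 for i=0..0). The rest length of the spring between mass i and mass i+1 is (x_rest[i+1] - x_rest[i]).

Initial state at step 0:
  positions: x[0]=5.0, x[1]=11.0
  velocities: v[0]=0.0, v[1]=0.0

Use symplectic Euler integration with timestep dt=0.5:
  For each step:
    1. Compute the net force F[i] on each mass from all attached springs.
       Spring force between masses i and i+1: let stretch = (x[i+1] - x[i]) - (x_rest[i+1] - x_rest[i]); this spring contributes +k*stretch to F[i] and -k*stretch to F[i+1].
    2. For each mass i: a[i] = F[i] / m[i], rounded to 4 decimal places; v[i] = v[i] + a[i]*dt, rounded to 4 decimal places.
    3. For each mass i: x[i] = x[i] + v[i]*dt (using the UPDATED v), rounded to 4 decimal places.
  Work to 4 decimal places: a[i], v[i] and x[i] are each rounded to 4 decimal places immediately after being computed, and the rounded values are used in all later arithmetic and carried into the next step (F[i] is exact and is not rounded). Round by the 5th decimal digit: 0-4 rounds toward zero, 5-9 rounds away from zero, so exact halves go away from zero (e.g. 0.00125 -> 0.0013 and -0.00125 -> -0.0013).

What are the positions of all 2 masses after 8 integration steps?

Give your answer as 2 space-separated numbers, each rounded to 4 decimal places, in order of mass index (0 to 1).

Answer: 5.0000 11.0000

Derivation:
Step 0: x=[5.0000 11.0000] v=[0.0000 0.0000]
Step 1: x=[5.0000 11.0000] v=[0.0000 0.0000]
Step 2: x=[5.0000 11.0000] v=[0.0000 0.0000]
Step 3: x=[5.0000 11.0000] v=[0.0000 0.0000]
Step 4: x=[5.0000 11.0000] v=[0.0000 0.0000]
Step 5: x=[5.0000 11.0000] v=[0.0000 0.0000]
Step 6: x=[5.0000 11.0000] v=[0.0000 0.0000]
Step 7: x=[5.0000 11.0000] v=[0.0000 0.0000]
Step 8: x=[5.0000 11.0000] v=[0.0000 0.0000]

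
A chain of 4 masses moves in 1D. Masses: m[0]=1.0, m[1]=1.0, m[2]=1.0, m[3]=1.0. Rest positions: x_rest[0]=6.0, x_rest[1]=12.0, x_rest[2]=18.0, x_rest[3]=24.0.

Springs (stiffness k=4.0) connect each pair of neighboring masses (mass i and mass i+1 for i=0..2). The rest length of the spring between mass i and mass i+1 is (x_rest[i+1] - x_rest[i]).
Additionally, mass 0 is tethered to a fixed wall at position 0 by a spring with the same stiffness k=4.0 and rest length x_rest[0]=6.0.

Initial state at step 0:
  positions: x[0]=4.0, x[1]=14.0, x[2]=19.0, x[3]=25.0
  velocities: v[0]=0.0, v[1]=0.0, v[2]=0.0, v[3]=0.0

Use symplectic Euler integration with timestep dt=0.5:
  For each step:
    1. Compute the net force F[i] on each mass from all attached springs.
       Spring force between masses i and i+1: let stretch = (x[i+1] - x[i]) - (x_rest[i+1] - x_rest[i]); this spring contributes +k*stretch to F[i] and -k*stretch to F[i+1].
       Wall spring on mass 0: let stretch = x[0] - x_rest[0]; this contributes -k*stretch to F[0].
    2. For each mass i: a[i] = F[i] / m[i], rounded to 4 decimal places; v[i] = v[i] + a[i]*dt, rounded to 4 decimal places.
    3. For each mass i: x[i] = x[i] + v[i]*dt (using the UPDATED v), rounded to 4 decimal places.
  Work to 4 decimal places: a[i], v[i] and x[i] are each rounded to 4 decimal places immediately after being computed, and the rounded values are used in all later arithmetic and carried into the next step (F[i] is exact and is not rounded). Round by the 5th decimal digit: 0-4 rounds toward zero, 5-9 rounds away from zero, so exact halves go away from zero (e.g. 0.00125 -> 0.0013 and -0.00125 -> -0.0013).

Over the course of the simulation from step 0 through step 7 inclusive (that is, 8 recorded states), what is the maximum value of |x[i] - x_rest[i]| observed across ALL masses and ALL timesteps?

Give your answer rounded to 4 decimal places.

Answer: 4.0000

Derivation:
Step 0: x=[4.0000 14.0000 19.0000 25.0000] v=[0.0000 0.0000 0.0000 0.0000]
Step 1: x=[10.0000 9.0000 20.0000 25.0000] v=[12.0000 -10.0000 2.0000 0.0000]
Step 2: x=[5.0000 16.0000 15.0000 26.0000] v=[-10.0000 14.0000 -10.0000 2.0000]
Step 3: x=[6.0000 11.0000 22.0000 22.0000] v=[2.0000 -10.0000 14.0000 -8.0000]
Step 4: x=[6.0000 12.0000 18.0000 24.0000] v=[0.0000 2.0000 -8.0000 4.0000]
Step 5: x=[6.0000 13.0000 14.0000 26.0000] v=[0.0000 2.0000 -8.0000 4.0000]
Step 6: x=[7.0000 8.0000 21.0000 22.0000] v=[2.0000 -10.0000 14.0000 -8.0000]
Step 7: x=[2.0000 15.0000 16.0000 23.0000] v=[-10.0000 14.0000 -10.0000 2.0000]
Max displacement = 4.0000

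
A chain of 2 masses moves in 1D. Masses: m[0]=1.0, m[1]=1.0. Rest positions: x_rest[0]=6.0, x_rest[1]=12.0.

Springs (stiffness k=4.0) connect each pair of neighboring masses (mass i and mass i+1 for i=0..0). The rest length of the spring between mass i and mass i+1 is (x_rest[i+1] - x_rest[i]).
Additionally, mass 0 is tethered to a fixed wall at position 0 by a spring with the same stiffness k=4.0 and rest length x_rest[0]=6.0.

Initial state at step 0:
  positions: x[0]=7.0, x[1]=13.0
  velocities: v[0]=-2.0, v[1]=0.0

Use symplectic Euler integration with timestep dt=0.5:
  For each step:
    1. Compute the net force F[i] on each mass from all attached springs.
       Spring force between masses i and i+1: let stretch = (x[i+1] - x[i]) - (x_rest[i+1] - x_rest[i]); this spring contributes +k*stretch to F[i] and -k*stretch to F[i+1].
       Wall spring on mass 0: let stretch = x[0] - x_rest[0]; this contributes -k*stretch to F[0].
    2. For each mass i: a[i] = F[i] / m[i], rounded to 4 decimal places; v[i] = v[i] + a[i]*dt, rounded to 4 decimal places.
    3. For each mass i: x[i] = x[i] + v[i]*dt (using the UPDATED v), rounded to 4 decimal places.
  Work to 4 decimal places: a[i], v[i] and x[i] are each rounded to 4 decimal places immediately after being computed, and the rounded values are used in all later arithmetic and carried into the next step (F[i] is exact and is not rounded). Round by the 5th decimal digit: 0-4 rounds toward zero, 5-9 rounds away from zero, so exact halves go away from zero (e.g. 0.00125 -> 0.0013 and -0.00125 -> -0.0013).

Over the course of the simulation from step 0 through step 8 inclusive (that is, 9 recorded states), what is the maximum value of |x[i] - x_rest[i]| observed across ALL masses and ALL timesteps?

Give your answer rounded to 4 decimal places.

Step 0: x=[7.0000 13.0000] v=[-2.0000 0.0000]
Step 1: x=[5.0000 13.0000] v=[-4.0000 0.0000]
Step 2: x=[6.0000 11.0000] v=[2.0000 -4.0000]
Step 3: x=[6.0000 10.0000] v=[0.0000 -2.0000]
Step 4: x=[4.0000 11.0000] v=[-4.0000 2.0000]
Step 5: x=[5.0000 11.0000] v=[2.0000 0.0000]
Step 6: x=[7.0000 11.0000] v=[4.0000 0.0000]
Step 7: x=[6.0000 13.0000] v=[-2.0000 4.0000]
Step 8: x=[6.0000 14.0000] v=[0.0000 2.0000]
Max displacement = 2.0000

Answer: 2.0000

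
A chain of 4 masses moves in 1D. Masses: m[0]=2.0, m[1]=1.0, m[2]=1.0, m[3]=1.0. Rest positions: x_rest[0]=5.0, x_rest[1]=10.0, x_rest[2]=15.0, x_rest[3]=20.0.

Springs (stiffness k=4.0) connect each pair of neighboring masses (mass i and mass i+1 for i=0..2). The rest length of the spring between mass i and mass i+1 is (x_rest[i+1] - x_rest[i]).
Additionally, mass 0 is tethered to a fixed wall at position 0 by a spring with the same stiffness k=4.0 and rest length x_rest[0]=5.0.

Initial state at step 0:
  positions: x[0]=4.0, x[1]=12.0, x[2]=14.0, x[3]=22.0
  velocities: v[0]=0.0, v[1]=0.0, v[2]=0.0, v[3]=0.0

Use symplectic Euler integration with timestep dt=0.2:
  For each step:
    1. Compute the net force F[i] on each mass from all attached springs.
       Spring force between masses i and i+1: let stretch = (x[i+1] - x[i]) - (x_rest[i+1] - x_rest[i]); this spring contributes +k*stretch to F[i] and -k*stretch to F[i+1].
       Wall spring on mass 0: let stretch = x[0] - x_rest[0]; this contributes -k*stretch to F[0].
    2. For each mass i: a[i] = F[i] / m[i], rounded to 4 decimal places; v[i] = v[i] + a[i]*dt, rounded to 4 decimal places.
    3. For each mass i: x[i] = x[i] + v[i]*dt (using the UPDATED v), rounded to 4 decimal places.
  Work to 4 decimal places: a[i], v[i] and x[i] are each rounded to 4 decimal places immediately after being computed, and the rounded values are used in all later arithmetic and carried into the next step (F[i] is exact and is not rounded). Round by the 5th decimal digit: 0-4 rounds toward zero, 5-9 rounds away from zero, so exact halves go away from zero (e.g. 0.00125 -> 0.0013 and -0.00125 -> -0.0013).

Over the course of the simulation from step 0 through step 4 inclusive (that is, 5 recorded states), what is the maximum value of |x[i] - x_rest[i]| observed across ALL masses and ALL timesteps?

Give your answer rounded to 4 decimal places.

Step 0: x=[4.0000 12.0000 14.0000 22.0000] v=[0.0000 0.0000 0.0000 0.0000]
Step 1: x=[4.3200 11.0400 14.9600 21.5200] v=[1.6000 -4.8000 4.8000 -2.4000]
Step 2: x=[4.8320 9.6320 16.3424 20.7904] v=[2.5600 -7.0400 6.9120 -3.6480]
Step 3: x=[5.3414 8.5297 17.3628 20.1491] v=[2.5472 -5.5117 5.1021 -3.2064]
Step 4: x=[5.6786 8.3305 17.4157 19.8620] v=[1.6860 -0.9959 0.2647 -1.4354]
Max displacement = 2.4157

Answer: 2.4157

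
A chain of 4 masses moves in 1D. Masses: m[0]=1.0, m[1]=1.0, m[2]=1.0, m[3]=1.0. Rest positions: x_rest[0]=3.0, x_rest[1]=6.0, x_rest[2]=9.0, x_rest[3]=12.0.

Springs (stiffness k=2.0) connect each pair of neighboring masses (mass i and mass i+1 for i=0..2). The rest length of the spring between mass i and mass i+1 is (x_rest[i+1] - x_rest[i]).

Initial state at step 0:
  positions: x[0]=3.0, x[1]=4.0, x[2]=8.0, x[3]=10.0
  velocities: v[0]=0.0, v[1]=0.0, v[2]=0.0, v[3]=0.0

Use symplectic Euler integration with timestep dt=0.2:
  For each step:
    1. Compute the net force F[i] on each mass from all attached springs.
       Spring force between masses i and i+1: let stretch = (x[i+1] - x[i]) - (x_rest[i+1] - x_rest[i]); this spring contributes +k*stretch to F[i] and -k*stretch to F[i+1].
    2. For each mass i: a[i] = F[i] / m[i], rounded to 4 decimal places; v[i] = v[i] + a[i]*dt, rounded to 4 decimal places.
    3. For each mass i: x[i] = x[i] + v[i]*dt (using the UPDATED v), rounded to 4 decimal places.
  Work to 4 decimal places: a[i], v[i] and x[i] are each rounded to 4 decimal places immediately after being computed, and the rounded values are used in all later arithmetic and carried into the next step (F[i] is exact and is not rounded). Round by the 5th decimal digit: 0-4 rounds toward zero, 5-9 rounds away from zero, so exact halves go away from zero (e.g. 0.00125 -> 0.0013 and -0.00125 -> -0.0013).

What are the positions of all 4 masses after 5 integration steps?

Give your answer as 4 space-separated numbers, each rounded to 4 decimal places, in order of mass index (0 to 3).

Step 0: x=[3.0000 4.0000 8.0000 10.0000] v=[0.0000 0.0000 0.0000 0.0000]
Step 1: x=[2.8400 4.2400 7.8400 10.0800] v=[-0.8000 1.2000 -0.8000 0.4000]
Step 2: x=[2.5520 4.6560 7.5712 10.2208] v=[-1.4400 2.0800 -1.3440 0.7040]
Step 3: x=[2.1923 5.1369 7.2812 10.3896] v=[-1.7984 2.4045 -1.4502 0.8442]
Step 4: x=[1.8282 5.5538 7.0683 10.5498] v=[-1.8206 2.0844 -1.0646 0.8008]
Step 5: x=[1.5221 5.7938 7.0127 10.6714] v=[-1.5304 1.2000 -0.2778 0.6082]

Answer: 1.5221 5.7938 7.0127 10.6714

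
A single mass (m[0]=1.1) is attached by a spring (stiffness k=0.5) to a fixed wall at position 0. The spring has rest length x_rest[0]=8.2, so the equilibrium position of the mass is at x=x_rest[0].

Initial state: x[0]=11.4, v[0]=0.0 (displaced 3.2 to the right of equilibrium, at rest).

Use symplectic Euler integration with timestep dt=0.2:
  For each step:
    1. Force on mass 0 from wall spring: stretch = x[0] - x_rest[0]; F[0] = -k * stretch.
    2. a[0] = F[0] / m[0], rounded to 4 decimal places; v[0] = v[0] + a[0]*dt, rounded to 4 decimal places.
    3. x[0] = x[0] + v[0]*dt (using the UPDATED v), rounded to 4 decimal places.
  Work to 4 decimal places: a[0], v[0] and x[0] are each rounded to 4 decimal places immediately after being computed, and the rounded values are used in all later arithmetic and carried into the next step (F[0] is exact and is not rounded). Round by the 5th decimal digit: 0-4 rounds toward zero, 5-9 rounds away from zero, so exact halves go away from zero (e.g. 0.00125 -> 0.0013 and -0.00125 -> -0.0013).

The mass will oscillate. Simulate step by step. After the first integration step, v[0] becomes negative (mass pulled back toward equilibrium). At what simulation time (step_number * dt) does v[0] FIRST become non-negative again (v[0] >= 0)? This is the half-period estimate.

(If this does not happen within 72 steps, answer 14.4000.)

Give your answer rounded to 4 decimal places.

Step 0: x=[11.4000] v=[0.0000]
Step 1: x=[11.3418] v=[-0.2909]
Step 2: x=[11.2265] v=[-0.5765]
Step 3: x=[11.0562] v=[-0.8516]
Step 4: x=[10.8339] v=[-1.1113]
Step 5: x=[10.5638] v=[-1.3507]
Step 6: x=[10.2507] v=[-1.5656]
Step 7: x=[9.9003] v=[-1.7520]
Step 8: x=[9.5190] v=[-1.9066]
Step 9: x=[9.1137] v=[-2.0265]
Step 10: x=[8.6918] v=[-2.1096]
Step 11: x=[8.2609] v=[-2.1543]
Step 12: x=[7.8289] v=[-2.1598]
Step 13: x=[7.4037] v=[-2.1261]
Step 14: x=[6.9930] v=[-2.0537]
Step 15: x=[6.6042] v=[-1.9440]
Step 16: x=[6.2444] v=[-1.7989]
Step 17: x=[5.9202] v=[-1.6211]
Step 18: x=[5.6374] v=[-1.4138]
Step 19: x=[5.4012] v=[-1.1808]
Step 20: x=[5.2159] v=[-0.9264]
Step 21: x=[5.0849] v=[-0.6551]
Step 22: x=[5.0105] v=[-0.3719]
Step 23: x=[4.9941] v=[-0.0819]
Step 24: x=[5.0360] v=[0.2095]
First v>=0 after going negative at step 24, time=4.8000

Answer: 4.8000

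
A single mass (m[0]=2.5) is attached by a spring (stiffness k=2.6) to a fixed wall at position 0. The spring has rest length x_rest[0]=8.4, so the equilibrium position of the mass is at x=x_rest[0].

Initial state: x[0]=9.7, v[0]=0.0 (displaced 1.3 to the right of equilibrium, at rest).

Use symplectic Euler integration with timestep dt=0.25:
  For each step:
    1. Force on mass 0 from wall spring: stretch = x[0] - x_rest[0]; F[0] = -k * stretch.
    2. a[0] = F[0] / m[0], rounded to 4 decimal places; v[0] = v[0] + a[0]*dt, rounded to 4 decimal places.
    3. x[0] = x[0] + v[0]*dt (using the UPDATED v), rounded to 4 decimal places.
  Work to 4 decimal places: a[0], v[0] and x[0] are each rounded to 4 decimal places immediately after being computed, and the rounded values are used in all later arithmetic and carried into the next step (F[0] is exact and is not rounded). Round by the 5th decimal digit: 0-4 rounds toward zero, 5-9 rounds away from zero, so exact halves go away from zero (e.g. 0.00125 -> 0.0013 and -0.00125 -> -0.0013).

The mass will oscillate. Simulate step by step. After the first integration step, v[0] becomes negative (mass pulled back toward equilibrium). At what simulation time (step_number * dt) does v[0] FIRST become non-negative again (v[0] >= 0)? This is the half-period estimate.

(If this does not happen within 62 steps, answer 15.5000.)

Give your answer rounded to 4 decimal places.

Step 0: x=[9.7000] v=[0.0000]
Step 1: x=[9.6155] v=[-0.3380]
Step 2: x=[9.4520] v=[-0.6540]
Step 3: x=[9.2201] v=[-0.9275]
Step 4: x=[8.9349] v=[-1.1407]
Step 5: x=[8.6150] v=[-1.2798]
Step 6: x=[8.2811] v=[-1.3357]
Step 7: x=[7.9549] v=[-1.3048]
Step 8: x=[7.6576] v=[-1.1891]
Step 9: x=[7.4086] v=[-0.9961]
Step 10: x=[7.2240] v=[-0.7383]
Step 11: x=[7.1159] v=[-0.4326]
Step 12: x=[7.0912] v=[-0.0987]
Step 13: x=[7.1516] v=[0.2416]
First v>=0 after going negative at step 13, time=3.2500

Answer: 3.2500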